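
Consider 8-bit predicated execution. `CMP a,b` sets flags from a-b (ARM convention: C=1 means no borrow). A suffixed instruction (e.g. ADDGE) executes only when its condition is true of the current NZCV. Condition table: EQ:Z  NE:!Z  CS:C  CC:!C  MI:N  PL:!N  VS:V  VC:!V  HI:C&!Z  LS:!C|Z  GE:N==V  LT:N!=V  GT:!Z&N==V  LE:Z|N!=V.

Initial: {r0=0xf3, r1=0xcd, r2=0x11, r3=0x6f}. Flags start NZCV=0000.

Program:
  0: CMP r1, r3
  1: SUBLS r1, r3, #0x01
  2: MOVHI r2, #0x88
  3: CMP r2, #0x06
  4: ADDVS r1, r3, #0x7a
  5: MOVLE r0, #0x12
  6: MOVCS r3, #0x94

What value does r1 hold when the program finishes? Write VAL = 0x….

VAL = 0xcd

0: ✓ CMP  NZCV=0011
1: · SUBLS
2: ✓ MOVHI  r2←0x88
3: ✓ CMP  NZCV=1010
4: · ADDVS
5: ✓ MOVLE  r0←0x12
6: ✓ MOVCS  r3←0x94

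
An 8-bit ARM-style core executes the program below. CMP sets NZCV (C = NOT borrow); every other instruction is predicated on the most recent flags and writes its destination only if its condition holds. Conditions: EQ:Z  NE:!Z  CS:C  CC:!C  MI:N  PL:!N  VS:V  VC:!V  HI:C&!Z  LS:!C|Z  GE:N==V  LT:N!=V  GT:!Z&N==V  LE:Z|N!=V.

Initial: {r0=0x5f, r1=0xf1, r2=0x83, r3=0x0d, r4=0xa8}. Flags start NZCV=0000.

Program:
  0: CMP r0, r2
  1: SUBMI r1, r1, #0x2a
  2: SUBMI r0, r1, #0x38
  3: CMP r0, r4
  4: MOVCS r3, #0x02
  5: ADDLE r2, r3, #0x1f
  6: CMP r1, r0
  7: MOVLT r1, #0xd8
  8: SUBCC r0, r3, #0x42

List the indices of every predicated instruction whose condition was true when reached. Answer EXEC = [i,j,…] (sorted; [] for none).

EXEC = [1,2,5]

0: ✓ CMP  NZCV=1001
1: ✓ SUBMI  r1←0xc7
2: ✓ SUBMI  r0←0x8f
3: ✓ CMP  NZCV=1000
4: · MOVCS
5: ✓ ADDLE  r2←0x2c
6: ✓ CMP  NZCV=0010
7: · MOVLT
8: · SUBCC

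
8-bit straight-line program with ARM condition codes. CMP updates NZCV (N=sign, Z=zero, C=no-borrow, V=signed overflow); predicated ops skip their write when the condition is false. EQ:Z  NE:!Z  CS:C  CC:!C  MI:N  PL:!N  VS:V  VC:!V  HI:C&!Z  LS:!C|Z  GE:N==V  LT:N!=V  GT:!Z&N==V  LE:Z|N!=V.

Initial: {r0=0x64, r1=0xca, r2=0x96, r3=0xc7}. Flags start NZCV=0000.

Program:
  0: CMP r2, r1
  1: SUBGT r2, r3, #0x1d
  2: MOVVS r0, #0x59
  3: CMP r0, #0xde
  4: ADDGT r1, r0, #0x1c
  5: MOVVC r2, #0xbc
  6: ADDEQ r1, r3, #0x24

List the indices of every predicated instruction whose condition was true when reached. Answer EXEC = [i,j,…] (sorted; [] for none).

EXEC = [4]

0: ✓ CMP  NZCV=1000
1: · SUBGT
2: · MOVVS
3: ✓ CMP  NZCV=1001
4: ✓ ADDGT  r1←0x80
5: · MOVVC
6: · ADDEQ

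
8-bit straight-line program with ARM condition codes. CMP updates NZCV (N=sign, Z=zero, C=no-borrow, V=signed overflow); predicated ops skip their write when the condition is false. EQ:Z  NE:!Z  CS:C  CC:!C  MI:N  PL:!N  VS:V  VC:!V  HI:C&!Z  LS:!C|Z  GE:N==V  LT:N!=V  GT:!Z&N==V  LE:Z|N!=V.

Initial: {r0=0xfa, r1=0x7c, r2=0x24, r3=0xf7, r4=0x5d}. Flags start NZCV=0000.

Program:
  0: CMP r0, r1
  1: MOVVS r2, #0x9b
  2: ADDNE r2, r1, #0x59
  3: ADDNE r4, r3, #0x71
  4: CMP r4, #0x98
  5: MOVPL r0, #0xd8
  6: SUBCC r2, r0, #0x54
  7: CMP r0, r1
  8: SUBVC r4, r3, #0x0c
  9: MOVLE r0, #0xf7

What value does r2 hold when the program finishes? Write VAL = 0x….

VAL = 0xa6

[0] flags=0011 → (cmp)
[1] flags=0011 VS?T → r2=0x9b
[2] flags=0011 NE?T → r2=0xd5
[3] flags=0011 NE?T → r4=0x68
[4] flags=1001 → (cmp)
[5] flags=1001 PL?F → skip
[6] flags=1001 CC?T → r2=0xa6
[7] flags=0011 → (cmp)
[8] flags=0011 VC?F → skip
[9] flags=0011 LE?T → r0=0xf7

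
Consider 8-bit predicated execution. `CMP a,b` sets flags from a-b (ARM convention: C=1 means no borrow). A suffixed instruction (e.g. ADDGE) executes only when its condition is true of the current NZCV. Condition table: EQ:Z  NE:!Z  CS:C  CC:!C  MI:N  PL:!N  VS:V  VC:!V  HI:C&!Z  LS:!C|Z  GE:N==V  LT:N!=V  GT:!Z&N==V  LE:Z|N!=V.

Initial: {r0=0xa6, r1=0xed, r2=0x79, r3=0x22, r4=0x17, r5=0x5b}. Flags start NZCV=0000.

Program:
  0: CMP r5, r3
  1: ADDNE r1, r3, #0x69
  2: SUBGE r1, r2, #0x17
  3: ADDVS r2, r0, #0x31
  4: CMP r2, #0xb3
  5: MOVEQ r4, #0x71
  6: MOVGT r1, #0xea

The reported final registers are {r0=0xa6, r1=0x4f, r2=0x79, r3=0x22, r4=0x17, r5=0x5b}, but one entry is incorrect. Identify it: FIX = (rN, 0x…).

FIX = (r1, 0xea)

0: ✓ CMP  NZCV=0010
1: ✓ ADDNE  r1←0x8b
2: ✓ SUBGE  r1←0x62
3: · ADDVS
4: ✓ CMP  NZCV=1001
5: · MOVEQ
6: ✓ MOVGT  r1←0xea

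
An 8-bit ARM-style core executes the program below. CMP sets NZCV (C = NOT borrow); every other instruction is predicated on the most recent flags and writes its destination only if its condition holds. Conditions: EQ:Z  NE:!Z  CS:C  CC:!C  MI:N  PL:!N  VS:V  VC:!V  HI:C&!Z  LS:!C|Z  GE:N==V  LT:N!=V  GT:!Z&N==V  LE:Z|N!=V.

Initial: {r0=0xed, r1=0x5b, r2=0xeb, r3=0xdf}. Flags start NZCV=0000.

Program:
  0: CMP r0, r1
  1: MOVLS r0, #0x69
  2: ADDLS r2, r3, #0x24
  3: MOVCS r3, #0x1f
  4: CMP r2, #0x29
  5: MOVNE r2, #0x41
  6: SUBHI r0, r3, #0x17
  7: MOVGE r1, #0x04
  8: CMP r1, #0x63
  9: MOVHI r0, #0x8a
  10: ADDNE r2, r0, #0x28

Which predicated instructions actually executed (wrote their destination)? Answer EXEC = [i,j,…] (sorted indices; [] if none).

[0] flags=1010 → (cmp)
[1] flags=1010 LS?F → skip
[2] flags=1010 LS?F → skip
[3] flags=1010 CS?T → r3=0x1f
[4] flags=1010 → (cmp)
[5] flags=1010 NE?T → r2=0x41
[6] flags=1010 HI?T → r0=0x08
[7] flags=1010 GE?F → skip
[8] flags=1000 → (cmp)
[9] flags=1000 HI?F → skip
[10] flags=1000 NE?T → r2=0x30

EXEC = [3,5,6,10]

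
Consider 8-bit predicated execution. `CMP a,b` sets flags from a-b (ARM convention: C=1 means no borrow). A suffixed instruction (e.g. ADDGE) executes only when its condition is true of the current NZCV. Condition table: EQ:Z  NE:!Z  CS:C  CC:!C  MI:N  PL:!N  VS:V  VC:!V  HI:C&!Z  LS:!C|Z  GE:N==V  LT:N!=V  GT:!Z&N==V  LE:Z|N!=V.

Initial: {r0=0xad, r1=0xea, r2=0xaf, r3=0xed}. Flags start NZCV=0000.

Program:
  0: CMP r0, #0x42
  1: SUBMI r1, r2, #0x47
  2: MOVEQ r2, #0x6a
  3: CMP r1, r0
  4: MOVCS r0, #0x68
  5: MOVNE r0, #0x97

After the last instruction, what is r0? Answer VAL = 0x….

VAL = 0x97

[0] flags=0011 → (cmp)
[1] flags=0011 MI?F → skip
[2] flags=0011 EQ?F → skip
[3] flags=0010 → (cmp)
[4] flags=0010 CS?T → r0=0x68
[5] flags=0010 NE?T → r0=0x97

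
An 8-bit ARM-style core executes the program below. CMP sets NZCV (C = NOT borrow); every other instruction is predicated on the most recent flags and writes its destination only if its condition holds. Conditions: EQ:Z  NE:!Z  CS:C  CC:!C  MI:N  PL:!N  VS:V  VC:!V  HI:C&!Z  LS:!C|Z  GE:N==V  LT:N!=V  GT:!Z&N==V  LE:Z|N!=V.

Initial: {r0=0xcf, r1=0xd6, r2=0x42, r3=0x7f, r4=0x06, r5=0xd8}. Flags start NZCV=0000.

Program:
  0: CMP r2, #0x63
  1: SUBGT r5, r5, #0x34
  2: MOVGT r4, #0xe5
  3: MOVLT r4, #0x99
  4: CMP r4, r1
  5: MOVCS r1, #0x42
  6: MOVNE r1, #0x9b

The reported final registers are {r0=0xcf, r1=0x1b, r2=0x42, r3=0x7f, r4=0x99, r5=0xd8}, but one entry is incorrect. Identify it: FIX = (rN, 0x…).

0: ✓ CMP  NZCV=1000
1: · SUBGT
2: · MOVGT
3: ✓ MOVLT  r4←0x99
4: ✓ CMP  NZCV=1000
5: · MOVCS
6: ✓ MOVNE  r1←0x9b

FIX = (r1, 0x9b)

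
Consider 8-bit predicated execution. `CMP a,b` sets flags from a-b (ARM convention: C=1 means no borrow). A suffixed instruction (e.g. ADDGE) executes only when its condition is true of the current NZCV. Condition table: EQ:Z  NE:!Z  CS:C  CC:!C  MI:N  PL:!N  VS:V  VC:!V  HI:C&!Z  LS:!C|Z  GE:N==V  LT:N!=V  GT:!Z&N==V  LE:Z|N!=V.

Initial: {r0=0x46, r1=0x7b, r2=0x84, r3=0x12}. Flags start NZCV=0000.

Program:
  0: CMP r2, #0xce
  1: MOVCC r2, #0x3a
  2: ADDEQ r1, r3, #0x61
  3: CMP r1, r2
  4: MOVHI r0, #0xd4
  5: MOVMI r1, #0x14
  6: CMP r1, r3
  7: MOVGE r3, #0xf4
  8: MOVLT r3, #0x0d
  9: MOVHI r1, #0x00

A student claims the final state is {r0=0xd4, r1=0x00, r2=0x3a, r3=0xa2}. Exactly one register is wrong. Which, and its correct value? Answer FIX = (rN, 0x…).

FIX = (r3, 0xf4)

0: ✓ CMP  NZCV=1000
1: ✓ MOVCC  r2←0x3a
2: · ADDEQ
3: ✓ CMP  NZCV=0010
4: ✓ MOVHI  r0←0xd4
5: · MOVMI
6: ✓ CMP  NZCV=0010
7: ✓ MOVGE  r3←0xf4
8: · MOVLT
9: ✓ MOVHI  r1←0x00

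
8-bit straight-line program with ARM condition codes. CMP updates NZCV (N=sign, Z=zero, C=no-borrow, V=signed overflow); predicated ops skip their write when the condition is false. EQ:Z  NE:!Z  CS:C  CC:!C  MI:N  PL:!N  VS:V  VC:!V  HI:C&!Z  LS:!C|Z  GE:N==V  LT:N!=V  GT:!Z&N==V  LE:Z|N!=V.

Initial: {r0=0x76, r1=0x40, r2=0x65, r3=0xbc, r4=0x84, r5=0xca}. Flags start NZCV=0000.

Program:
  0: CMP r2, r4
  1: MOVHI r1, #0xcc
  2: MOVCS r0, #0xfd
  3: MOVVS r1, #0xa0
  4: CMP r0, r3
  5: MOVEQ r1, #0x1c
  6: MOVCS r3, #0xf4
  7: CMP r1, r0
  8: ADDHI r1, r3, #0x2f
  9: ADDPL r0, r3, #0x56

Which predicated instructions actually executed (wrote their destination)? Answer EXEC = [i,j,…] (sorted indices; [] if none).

0: ✓ CMP  NZCV=1001
1: · MOVHI
2: · MOVCS
3: ✓ MOVVS  r1←0xa0
4: ✓ CMP  NZCV=1001
5: · MOVEQ
6: · MOVCS
7: ✓ CMP  NZCV=0011
8: ✓ ADDHI  r1←0xeb
9: ✓ ADDPL  r0←0x12

EXEC = [3,8,9]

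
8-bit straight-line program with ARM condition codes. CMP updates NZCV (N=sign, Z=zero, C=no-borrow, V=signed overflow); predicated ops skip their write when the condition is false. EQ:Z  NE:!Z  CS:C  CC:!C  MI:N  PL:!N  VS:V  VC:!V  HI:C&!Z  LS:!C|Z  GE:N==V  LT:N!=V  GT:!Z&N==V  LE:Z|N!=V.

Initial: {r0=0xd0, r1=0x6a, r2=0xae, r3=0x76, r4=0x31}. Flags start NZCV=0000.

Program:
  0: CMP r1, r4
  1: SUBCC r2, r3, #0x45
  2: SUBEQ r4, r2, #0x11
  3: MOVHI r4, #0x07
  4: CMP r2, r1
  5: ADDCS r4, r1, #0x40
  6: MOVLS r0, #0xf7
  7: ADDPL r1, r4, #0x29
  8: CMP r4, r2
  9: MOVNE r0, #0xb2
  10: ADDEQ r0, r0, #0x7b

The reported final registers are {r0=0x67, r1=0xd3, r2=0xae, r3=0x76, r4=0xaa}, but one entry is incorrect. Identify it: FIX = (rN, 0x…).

[0] flags=0010 → (cmp)
[1] flags=0010 CC?F → skip
[2] flags=0010 EQ?F → skip
[3] flags=0010 HI?T → r4=0x07
[4] flags=0011 → (cmp)
[5] flags=0011 CS?T → r4=0xaa
[6] flags=0011 LS?F → skip
[7] flags=0011 PL?T → r1=0xd3
[8] flags=1000 → (cmp)
[9] flags=1000 NE?T → r0=0xb2
[10] flags=1000 EQ?F → skip

FIX = (r0, 0xb2)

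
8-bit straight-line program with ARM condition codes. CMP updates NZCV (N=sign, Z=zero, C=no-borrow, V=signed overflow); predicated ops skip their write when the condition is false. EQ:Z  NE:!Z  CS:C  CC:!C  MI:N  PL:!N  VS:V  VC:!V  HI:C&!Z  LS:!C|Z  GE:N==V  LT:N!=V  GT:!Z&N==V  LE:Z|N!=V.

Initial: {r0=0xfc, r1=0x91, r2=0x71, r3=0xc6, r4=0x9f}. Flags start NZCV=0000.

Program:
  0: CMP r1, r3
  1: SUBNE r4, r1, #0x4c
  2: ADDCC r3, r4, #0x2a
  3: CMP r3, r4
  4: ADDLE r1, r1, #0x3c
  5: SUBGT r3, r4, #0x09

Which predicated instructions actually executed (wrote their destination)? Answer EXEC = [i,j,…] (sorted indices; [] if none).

EXEC = [1,2,5]

0: ✓ CMP  NZCV=1000
1: ✓ SUBNE  r4←0x45
2: ✓ ADDCC  r3←0x6f
3: ✓ CMP  NZCV=0010
4: · ADDLE
5: ✓ SUBGT  r3←0x3c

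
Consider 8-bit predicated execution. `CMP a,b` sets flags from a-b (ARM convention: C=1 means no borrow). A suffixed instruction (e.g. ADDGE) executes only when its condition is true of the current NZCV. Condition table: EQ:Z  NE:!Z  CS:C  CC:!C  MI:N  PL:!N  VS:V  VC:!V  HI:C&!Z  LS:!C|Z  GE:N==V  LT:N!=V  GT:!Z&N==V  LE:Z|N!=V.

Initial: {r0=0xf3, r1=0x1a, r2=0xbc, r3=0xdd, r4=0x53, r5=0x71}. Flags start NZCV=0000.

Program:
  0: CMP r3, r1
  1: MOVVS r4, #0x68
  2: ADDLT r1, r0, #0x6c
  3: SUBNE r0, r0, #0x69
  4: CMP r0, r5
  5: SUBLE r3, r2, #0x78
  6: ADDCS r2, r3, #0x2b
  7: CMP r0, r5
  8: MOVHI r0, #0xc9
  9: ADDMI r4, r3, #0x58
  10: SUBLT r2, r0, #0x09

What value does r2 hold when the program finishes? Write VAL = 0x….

VAL = 0xc0

0: ✓ CMP  NZCV=1010
1: · MOVVS
2: ✓ ADDLT  r1←0x5f
3: ✓ SUBNE  r0←0x8a
4: ✓ CMP  NZCV=0011
5: ✓ SUBLE  r3←0x44
6: ✓ ADDCS  r2←0x6f
7: ✓ CMP  NZCV=0011
8: ✓ MOVHI  r0←0xc9
9: · ADDMI
10: ✓ SUBLT  r2←0xc0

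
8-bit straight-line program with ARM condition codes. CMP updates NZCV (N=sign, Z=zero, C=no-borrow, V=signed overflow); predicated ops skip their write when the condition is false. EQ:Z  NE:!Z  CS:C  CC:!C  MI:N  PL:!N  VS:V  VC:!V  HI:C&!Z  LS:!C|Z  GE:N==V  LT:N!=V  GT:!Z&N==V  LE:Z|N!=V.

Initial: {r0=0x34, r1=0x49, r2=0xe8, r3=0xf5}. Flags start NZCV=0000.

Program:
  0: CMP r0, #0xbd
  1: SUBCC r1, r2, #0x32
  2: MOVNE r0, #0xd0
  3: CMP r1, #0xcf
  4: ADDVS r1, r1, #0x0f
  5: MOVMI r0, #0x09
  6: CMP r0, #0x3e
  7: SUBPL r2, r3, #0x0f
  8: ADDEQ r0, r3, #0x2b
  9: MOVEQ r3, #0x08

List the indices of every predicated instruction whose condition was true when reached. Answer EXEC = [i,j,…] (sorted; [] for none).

0: ✓ CMP  NZCV=0000
1: ✓ SUBCC  r1←0xb6
2: ✓ MOVNE  r0←0xd0
3: ✓ CMP  NZCV=1000
4: · ADDVS
5: ✓ MOVMI  r0←0x09
6: ✓ CMP  NZCV=1000
7: · SUBPL
8: · ADDEQ
9: · MOVEQ

EXEC = [1,2,5]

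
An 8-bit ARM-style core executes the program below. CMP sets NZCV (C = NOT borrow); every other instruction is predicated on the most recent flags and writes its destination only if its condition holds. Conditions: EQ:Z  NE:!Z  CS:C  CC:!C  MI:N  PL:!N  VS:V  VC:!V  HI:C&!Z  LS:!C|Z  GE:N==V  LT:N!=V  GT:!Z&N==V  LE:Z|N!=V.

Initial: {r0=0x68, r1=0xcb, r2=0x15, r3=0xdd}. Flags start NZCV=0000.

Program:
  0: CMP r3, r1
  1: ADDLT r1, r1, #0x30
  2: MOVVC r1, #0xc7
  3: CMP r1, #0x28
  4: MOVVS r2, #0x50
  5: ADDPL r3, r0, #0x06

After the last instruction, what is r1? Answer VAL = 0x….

VAL = 0xc7

0: ✓ CMP  NZCV=0010
1: · ADDLT
2: ✓ MOVVC  r1←0xc7
3: ✓ CMP  NZCV=1010
4: · MOVVS
5: · ADDPL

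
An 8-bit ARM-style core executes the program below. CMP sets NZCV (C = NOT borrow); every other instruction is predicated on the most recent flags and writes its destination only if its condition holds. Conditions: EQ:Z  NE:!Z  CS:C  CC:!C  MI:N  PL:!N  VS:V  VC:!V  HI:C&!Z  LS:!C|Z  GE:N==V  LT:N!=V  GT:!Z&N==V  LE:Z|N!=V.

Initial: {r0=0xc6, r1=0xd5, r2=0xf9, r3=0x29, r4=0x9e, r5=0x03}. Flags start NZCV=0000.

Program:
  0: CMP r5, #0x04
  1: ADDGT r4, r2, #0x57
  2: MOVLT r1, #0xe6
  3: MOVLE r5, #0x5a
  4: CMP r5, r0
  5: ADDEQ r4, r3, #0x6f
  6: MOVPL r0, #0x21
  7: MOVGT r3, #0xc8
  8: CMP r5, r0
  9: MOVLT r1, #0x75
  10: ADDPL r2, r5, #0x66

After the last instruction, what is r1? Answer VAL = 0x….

0: ✓ CMP  NZCV=1000
1: · ADDGT
2: ✓ MOVLT  r1←0xe6
3: ✓ MOVLE  r5←0x5a
4: ✓ CMP  NZCV=1001
5: · ADDEQ
6: · MOVPL
7: ✓ MOVGT  r3←0xc8
8: ✓ CMP  NZCV=1001
9: · MOVLT
10: · ADDPL

VAL = 0xe6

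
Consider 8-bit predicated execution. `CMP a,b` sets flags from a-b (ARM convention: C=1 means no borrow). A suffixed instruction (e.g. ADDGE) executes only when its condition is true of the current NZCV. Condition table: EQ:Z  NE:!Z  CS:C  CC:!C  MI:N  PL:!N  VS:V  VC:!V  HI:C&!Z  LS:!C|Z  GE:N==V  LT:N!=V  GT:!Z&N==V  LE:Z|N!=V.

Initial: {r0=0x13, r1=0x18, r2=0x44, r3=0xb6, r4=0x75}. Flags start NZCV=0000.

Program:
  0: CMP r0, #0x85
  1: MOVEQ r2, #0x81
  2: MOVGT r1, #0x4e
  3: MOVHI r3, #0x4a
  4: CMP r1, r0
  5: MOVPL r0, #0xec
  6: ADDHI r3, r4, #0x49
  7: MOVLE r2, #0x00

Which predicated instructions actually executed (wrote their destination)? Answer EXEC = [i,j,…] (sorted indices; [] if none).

EXEC = [2,5,6]

[0] flags=1001 → (cmp)
[1] flags=1001 EQ?F → skip
[2] flags=1001 GT?T → r1=0x4e
[3] flags=1001 HI?F → skip
[4] flags=0010 → (cmp)
[5] flags=0010 PL?T → r0=0xec
[6] flags=0010 HI?T → r3=0xbe
[7] flags=0010 LE?F → skip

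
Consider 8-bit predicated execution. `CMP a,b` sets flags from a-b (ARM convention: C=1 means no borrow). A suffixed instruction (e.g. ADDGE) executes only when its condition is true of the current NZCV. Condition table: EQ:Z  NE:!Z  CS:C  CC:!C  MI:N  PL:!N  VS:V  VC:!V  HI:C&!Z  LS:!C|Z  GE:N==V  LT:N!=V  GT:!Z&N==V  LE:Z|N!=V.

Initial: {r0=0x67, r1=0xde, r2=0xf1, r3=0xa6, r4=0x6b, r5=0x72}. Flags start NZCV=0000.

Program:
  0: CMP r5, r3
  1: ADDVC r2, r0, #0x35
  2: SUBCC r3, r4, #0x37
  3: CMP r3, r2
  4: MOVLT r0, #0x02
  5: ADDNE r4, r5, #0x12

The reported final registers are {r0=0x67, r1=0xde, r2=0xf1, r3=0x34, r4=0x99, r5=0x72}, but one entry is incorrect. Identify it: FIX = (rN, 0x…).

FIX = (r4, 0x84)

0: ✓ CMP  NZCV=1001
1: · ADDVC
2: ✓ SUBCC  r3←0x34
3: ✓ CMP  NZCV=0000
4: · MOVLT
5: ✓ ADDNE  r4←0x84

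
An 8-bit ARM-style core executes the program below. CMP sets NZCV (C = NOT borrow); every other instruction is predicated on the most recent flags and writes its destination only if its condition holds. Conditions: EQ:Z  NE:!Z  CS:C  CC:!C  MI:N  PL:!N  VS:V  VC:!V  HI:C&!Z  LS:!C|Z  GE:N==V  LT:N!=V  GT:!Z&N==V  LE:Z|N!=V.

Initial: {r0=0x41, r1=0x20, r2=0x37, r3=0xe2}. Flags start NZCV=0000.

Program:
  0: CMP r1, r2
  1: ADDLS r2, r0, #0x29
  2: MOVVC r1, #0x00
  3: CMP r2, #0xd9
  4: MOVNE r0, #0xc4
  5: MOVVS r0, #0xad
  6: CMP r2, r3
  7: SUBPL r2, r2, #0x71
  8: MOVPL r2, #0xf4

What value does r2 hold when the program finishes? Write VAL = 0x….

0: ✓ CMP  NZCV=1000
1: ✓ ADDLS  r2←0x6a
2: ✓ MOVVC  r1←0x00
3: ✓ CMP  NZCV=1001
4: ✓ MOVNE  r0←0xc4
5: ✓ MOVVS  r0←0xad
6: ✓ CMP  NZCV=1001
7: · SUBPL
8: · MOVPL

VAL = 0x6a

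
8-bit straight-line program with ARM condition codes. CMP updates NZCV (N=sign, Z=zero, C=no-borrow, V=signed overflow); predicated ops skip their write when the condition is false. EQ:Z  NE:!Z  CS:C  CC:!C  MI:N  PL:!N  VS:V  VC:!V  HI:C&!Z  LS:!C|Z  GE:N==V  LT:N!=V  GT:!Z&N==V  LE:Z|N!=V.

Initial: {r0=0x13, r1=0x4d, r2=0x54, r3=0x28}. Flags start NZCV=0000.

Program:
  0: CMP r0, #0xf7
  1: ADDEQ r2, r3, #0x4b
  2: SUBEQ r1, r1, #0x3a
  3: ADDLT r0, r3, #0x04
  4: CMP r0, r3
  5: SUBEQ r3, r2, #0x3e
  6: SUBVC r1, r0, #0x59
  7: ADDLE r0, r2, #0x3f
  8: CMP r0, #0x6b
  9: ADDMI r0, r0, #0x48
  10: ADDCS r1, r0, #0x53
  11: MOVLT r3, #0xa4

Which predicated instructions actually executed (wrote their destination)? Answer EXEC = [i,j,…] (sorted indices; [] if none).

[0] flags=0000 → (cmp)
[1] flags=0000 EQ?F → skip
[2] flags=0000 EQ?F → skip
[3] flags=0000 LT?F → skip
[4] flags=1000 → (cmp)
[5] flags=1000 EQ?F → skip
[6] flags=1000 VC?T → r1=0xba
[7] flags=1000 LE?T → r0=0x93
[8] flags=0011 → (cmp)
[9] flags=0011 MI?F → skip
[10] flags=0011 CS?T → r1=0xe6
[11] flags=0011 LT?T → r3=0xa4

EXEC = [6,7,10,11]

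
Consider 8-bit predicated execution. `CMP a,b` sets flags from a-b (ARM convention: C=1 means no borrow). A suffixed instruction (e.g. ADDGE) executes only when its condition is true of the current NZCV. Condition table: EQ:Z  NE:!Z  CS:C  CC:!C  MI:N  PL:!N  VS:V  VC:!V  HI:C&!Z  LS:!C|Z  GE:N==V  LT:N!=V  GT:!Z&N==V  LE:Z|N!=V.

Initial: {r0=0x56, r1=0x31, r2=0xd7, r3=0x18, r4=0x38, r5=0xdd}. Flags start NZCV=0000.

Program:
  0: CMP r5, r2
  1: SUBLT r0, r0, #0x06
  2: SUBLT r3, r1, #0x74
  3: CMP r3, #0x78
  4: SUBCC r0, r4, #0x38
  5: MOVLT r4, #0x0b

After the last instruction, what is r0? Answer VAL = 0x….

0: ✓ CMP  NZCV=0010
1: · SUBLT
2: · SUBLT
3: ✓ CMP  NZCV=1000
4: ✓ SUBCC  r0←0x00
5: ✓ MOVLT  r4←0x0b

VAL = 0x00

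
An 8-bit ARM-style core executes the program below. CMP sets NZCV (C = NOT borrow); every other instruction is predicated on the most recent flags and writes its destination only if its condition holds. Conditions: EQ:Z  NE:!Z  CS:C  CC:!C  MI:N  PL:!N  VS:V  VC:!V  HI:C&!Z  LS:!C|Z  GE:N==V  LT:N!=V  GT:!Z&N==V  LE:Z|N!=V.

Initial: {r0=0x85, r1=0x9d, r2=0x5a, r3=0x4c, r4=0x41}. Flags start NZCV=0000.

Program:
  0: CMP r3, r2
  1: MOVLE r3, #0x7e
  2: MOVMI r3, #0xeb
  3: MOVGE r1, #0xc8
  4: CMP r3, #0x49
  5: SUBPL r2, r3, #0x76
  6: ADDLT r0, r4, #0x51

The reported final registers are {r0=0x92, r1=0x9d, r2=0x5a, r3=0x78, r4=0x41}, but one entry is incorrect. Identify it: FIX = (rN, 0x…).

FIX = (r3, 0xeb)

0: ✓ CMP  NZCV=1000
1: ✓ MOVLE  r3←0x7e
2: ✓ MOVMI  r3←0xeb
3: · MOVGE
4: ✓ CMP  NZCV=1010
5: · SUBPL
6: ✓ ADDLT  r0←0x92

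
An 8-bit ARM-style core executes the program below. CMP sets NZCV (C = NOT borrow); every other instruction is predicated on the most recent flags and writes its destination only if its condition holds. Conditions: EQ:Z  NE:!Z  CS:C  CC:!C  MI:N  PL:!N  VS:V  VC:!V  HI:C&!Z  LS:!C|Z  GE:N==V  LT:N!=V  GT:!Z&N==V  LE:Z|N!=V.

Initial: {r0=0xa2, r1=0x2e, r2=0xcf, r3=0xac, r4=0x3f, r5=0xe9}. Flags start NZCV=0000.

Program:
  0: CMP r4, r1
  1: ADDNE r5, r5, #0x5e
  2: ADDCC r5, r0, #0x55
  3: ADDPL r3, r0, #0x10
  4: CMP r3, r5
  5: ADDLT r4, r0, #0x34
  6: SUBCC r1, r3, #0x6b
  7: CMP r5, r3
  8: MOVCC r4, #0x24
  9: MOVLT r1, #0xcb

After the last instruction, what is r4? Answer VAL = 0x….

[0] flags=0010 → (cmp)
[1] flags=0010 NE?T → r5=0x47
[2] flags=0010 CC?F → skip
[3] flags=0010 PL?T → r3=0xb2
[4] flags=0011 → (cmp)
[5] flags=0011 LT?T → r4=0xd6
[6] flags=0011 CC?F → skip
[7] flags=1001 → (cmp)
[8] flags=1001 CC?T → r4=0x24
[9] flags=1001 LT?F → skip

VAL = 0x24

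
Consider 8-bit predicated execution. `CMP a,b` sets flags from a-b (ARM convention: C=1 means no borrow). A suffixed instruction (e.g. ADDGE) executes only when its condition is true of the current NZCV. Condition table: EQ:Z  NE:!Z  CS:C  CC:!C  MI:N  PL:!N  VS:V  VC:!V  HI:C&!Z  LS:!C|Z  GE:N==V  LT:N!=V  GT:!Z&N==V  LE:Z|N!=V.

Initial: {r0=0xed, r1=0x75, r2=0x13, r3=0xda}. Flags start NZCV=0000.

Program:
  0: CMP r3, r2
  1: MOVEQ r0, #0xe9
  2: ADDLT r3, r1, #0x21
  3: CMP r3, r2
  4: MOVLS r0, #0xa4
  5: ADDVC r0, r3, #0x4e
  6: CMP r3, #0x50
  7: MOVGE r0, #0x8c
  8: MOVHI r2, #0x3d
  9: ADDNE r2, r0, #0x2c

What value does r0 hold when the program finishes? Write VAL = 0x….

[0] flags=1010 → (cmp)
[1] flags=1010 EQ?F → skip
[2] flags=1010 LT?T → r3=0x96
[3] flags=1010 → (cmp)
[4] flags=1010 LS?F → skip
[5] flags=1010 VC?T → r0=0xe4
[6] flags=0011 → (cmp)
[7] flags=0011 GE?F → skip
[8] flags=0011 HI?T → r2=0x3d
[9] flags=0011 NE?T → r2=0x10

VAL = 0xe4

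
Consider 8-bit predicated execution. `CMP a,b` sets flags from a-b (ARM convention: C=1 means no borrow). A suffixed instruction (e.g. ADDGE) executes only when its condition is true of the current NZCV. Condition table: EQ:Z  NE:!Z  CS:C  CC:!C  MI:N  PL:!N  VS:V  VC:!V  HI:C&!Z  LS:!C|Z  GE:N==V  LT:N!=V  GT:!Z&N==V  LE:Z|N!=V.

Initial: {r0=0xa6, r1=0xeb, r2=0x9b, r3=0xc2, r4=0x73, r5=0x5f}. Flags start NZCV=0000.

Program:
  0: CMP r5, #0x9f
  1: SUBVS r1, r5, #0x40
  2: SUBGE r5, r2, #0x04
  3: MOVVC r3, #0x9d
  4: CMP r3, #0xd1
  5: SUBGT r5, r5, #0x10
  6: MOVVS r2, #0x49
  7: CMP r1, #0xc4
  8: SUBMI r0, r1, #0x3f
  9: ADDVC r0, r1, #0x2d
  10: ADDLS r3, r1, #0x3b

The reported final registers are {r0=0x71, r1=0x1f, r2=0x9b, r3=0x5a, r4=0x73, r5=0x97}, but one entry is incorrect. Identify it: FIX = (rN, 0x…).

FIX = (r0, 0x4c)

0: ✓ CMP  NZCV=1001
1: ✓ SUBVS  r1←0x1f
2: ✓ SUBGE  r5←0x97
3: · MOVVC
4: ✓ CMP  NZCV=1000
5: · SUBGT
6: · MOVVS
7: ✓ CMP  NZCV=0000
8: · SUBMI
9: ✓ ADDVC  r0←0x4c
10: ✓ ADDLS  r3←0x5a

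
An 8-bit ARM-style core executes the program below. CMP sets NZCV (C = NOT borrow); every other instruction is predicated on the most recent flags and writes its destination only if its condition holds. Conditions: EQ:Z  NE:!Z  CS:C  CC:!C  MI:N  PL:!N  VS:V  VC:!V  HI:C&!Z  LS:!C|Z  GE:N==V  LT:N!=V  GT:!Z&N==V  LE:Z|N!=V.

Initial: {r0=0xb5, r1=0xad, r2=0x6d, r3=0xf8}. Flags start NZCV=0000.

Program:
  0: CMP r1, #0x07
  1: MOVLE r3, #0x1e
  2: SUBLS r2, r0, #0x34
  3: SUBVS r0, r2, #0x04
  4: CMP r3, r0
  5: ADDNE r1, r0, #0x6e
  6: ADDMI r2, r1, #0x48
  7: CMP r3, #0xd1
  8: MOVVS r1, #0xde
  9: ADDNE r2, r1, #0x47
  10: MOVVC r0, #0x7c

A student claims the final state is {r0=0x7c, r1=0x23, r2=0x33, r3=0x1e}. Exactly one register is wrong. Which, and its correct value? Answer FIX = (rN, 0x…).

FIX = (r2, 0x6a)

0: ✓ CMP  NZCV=1010
1: ✓ MOVLE  r3←0x1e
2: · SUBLS
3: · SUBVS
4: ✓ CMP  NZCV=0000
5: ✓ ADDNE  r1←0x23
6: · ADDMI
7: ✓ CMP  NZCV=0000
8: · MOVVS
9: ✓ ADDNE  r2←0x6a
10: ✓ MOVVC  r0←0x7c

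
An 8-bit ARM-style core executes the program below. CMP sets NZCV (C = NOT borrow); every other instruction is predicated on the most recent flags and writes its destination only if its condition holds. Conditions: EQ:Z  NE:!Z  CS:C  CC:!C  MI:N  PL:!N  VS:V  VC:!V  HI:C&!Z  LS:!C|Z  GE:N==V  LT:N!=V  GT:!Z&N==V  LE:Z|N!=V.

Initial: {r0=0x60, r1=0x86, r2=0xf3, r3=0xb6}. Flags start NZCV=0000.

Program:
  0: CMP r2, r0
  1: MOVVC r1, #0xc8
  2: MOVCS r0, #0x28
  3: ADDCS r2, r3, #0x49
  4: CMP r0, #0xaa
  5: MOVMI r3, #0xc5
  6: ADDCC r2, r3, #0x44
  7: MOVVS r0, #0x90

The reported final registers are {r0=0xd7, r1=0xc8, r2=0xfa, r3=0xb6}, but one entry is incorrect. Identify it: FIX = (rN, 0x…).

FIX = (r0, 0x28)

[0] flags=1010 → (cmp)
[1] flags=1010 VC?T → r1=0xc8
[2] flags=1010 CS?T → r0=0x28
[3] flags=1010 CS?T → r2=0xff
[4] flags=0000 → (cmp)
[5] flags=0000 MI?F → skip
[6] flags=0000 CC?T → r2=0xfa
[7] flags=0000 VS?F → skip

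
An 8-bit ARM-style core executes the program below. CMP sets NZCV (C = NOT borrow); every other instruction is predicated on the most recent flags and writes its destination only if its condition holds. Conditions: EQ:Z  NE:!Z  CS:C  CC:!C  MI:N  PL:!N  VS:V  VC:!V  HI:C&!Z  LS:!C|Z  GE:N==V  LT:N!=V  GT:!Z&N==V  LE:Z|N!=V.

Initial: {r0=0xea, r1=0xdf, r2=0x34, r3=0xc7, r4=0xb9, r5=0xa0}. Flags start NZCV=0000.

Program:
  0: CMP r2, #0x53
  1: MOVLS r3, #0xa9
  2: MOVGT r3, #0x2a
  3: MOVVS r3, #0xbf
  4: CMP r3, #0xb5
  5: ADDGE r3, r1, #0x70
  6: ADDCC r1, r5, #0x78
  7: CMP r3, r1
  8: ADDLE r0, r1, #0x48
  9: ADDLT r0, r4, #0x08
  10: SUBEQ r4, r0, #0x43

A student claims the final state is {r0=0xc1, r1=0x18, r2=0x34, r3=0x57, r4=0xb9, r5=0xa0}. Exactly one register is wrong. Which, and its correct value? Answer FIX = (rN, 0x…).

FIX = (r3, 0xa9)

[0] flags=1000 → (cmp)
[1] flags=1000 LS?T → r3=0xa9
[2] flags=1000 GT?F → skip
[3] flags=1000 VS?F → skip
[4] flags=1000 → (cmp)
[5] flags=1000 GE?F → skip
[6] flags=1000 CC?T → r1=0x18
[7] flags=1010 → (cmp)
[8] flags=1010 LE?T → r0=0x60
[9] flags=1010 LT?T → r0=0xc1
[10] flags=1010 EQ?F → skip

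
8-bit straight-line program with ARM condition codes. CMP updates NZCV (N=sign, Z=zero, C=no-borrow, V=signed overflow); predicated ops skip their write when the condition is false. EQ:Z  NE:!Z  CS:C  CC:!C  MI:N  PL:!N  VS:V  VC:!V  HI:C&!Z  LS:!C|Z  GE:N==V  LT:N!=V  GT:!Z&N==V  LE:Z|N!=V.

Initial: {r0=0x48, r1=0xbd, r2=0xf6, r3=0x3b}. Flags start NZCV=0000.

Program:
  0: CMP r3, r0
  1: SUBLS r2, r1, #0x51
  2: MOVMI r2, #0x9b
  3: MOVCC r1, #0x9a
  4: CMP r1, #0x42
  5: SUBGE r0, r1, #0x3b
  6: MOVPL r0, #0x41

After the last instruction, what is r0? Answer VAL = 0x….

0: ✓ CMP  NZCV=1000
1: ✓ SUBLS  r2←0x6c
2: ✓ MOVMI  r2←0x9b
3: ✓ MOVCC  r1←0x9a
4: ✓ CMP  NZCV=0011
5: · SUBGE
6: ✓ MOVPL  r0←0x41

VAL = 0x41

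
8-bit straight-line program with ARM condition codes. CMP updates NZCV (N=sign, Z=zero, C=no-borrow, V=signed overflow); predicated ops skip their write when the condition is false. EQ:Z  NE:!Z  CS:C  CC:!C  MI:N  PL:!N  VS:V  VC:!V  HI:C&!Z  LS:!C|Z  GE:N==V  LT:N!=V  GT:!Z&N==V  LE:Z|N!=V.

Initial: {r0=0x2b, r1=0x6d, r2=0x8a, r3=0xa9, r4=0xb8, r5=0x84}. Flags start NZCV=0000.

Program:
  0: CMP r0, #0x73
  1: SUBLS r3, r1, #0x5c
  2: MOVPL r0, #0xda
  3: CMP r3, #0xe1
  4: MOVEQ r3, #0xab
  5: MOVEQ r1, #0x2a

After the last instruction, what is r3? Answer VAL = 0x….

[0] flags=1000 → (cmp)
[1] flags=1000 LS?T → r3=0x11
[2] flags=1000 PL?F → skip
[3] flags=0000 → (cmp)
[4] flags=0000 EQ?F → skip
[5] flags=0000 EQ?F → skip

VAL = 0x11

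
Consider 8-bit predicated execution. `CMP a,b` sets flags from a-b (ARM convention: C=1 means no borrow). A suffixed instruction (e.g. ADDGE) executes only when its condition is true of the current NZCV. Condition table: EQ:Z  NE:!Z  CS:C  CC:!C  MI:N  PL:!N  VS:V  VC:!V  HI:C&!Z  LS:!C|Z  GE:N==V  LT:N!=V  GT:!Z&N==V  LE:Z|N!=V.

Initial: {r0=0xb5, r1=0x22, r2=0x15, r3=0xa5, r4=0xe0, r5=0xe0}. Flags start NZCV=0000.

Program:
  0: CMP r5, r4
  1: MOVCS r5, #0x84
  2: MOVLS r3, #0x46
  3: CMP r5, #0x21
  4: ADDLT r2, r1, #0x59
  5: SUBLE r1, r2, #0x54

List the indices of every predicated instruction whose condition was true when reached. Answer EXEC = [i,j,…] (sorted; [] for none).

EXEC = [1,2,4,5]

0: ✓ CMP  NZCV=0110
1: ✓ MOVCS  r5←0x84
2: ✓ MOVLS  r3←0x46
3: ✓ CMP  NZCV=0011
4: ✓ ADDLT  r2←0x7b
5: ✓ SUBLE  r1←0x27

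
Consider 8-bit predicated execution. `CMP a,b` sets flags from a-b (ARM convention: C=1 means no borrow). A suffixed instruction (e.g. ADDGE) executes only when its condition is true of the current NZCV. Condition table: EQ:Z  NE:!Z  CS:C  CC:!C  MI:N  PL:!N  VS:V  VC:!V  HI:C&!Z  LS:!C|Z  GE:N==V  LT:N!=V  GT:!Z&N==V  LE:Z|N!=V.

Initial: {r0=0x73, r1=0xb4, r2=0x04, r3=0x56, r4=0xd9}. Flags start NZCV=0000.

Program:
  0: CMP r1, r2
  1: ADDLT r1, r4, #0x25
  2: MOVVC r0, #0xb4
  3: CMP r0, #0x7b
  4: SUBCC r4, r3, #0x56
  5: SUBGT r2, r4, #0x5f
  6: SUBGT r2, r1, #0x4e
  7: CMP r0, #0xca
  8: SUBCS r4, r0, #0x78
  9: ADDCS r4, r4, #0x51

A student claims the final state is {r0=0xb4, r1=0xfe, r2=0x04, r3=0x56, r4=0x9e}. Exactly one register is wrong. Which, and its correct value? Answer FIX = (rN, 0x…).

FIX = (r4, 0xd9)

[0] flags=1010 → (cmp)
[1] flags=1010 LT?T → r1=0xfe
[2] flags=1010 VC?T → r0=0xb4
[3] flags=0011 → (cmp)
[4] flags=0011 CC?F → skip
[5] flags=0011 GT?F → skip
[6] flags=0011 GT?F → skip
[7] flags=1000 → (cmp)
[8] flags=1000 CS?F → skip
[9] flags=1000 CS?F → skip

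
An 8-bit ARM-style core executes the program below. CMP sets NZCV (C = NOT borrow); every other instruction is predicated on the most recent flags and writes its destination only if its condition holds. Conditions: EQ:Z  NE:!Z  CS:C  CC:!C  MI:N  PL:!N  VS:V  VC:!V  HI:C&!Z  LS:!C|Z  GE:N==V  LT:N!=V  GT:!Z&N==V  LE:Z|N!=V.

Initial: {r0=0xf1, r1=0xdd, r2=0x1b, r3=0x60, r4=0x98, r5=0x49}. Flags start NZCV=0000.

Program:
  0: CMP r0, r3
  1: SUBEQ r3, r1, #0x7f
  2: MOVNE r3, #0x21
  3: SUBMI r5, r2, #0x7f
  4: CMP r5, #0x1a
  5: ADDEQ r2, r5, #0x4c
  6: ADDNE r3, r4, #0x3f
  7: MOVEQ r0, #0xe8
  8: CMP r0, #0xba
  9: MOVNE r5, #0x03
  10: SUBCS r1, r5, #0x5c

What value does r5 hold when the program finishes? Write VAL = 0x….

0: ✓ CMP  NZCV=1010
1: · SUBEQ
2: ✓ MOVNE  r3←0x21
3: ✓ SUBMI  r5←0x9c
4: ✓ CMP  NZCV=1010
5: · ADDEQ
6: ✓ ADDNE  r3←0xd7
7: · MOVEQ
8: ✓ CMP  NZCV=0010
9: ✓ MOVNE  r5←0x03
10: ✓ SUBCS  r1←0xa7

VAL = 0x03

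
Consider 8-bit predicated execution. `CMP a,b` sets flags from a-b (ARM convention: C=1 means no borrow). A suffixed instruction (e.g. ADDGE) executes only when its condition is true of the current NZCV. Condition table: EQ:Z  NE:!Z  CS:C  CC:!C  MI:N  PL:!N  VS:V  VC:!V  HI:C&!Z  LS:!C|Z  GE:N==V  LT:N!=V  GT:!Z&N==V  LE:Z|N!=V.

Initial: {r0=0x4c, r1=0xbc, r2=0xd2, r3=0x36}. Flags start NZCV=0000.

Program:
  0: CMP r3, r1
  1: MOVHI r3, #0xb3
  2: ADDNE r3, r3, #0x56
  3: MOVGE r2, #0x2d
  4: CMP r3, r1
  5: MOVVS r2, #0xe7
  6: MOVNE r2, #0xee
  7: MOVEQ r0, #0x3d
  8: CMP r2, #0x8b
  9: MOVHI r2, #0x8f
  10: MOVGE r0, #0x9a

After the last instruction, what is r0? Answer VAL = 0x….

VAL = 0x9a

[0] flags=0000 → (cmp)
[1] flags=0000 HI?F → skip
[2] flags=0000 NE?T → r3=0x8c
[3] flags=0000 GE?T → r2=0x2d
[4] flags=1000 → (cmp)
[5] flags=1000 VS?F → skip
[6] flags=1000 NE?T → r2=0xee
[7] flags=1000 EQ?F → skip
[8] flags=0010 → (cmp)
[9] flags=0010 HI?T → r2=0x8f
[10] flags=0010 GE?T → r0=0x9a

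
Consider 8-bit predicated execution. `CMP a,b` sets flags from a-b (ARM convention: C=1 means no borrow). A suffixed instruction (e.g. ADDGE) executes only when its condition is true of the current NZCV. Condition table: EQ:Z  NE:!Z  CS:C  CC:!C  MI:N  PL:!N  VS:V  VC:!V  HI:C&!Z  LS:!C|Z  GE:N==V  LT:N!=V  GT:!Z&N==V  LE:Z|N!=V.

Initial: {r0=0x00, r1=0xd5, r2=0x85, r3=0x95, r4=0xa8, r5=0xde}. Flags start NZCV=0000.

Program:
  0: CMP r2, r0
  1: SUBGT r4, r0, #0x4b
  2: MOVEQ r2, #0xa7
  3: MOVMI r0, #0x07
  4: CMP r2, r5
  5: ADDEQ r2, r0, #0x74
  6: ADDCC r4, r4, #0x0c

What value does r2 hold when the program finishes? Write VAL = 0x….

VAL = 0x85

[0] flags=1010 → (cmp)
[1] flags=1010 GT?F → skip
[2] flags=1010 EQ?F → skip
[3] flags=1010 MI?T → r0=0x07
[4] flags=1000 → (cmp)
[5] flags=1000 EQ?F → skip
[6] flags=1000 CC?T → r4=0xb4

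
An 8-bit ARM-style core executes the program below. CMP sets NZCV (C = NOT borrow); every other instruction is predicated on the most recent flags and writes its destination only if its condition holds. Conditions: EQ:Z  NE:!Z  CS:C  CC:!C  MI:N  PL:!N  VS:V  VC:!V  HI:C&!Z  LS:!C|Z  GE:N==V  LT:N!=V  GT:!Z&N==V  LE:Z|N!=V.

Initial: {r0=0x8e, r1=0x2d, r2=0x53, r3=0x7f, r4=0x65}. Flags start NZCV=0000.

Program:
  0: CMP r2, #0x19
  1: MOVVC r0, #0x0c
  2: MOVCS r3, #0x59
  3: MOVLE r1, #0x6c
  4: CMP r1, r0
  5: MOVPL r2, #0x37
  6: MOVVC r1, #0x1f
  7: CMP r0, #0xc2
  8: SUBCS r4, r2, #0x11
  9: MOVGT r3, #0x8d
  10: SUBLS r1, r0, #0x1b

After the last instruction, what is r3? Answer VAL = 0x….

[0] flags=0010 → (cmp)
[1] flags=0010 VC?T → r0=0x0c
[2] flags=0010 CS?T → r3=0x59
[3] flags=0010 LE?F → skip
[4] flags=0010 → (cmp)
[5] flags=0010 PL?T → r2=0x37
[6] flags=0010 VC?T → r1=0x1f
[7] flags=0000 → (cmp)
[8] flags=0000 CS?F → skip
[9] flags=0000 GT?T → r3=0x8d
[10] flags=0000 LS?T → r1=0xf1

VAL = 0x8d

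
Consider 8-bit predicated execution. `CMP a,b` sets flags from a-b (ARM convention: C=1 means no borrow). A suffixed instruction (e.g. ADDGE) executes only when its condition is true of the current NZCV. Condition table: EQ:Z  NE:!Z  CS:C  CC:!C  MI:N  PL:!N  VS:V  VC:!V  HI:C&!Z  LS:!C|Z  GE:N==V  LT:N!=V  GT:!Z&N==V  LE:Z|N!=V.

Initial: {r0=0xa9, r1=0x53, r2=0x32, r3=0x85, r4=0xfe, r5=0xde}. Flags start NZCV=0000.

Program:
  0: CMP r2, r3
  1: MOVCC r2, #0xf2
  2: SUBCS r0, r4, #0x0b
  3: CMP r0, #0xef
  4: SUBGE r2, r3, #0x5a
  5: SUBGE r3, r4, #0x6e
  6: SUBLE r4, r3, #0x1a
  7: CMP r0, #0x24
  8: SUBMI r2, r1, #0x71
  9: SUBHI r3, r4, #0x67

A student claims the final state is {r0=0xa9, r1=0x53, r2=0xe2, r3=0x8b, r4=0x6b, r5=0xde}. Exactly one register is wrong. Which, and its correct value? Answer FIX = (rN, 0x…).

[0] flags=1001 → (cmp)
[1] flags=1001 CC?T → r2=0xf2
[2] flags=1001 CS?F → skip
[3] flags=1000 → (cmp)
[4] flags=1000 GE?F → skip
[5] flags=1000 GE?F → skip
[6] flags=1000 LE?T → r4=0x6b
[7] flags=1010 → (cmp)
[8] flags=1010 MI?T → r2=0xe2
[9] flags=1010 HI?T → r3=0x04

FIX = (r3, 0x04)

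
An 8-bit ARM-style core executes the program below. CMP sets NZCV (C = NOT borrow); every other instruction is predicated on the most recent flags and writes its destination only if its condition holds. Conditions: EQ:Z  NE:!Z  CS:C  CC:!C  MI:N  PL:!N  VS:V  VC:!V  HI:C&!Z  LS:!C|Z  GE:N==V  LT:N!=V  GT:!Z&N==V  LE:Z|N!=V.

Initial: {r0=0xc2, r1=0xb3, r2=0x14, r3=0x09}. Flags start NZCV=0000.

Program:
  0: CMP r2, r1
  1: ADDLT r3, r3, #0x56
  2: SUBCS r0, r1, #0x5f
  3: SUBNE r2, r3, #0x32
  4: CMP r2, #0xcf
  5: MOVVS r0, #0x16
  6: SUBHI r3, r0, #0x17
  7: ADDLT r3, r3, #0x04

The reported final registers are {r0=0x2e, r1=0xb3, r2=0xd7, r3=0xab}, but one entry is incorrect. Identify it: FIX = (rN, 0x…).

[0] flags=0000 → (cmp)
[1] flags=0000 LT?F → skip
[2] flags=0000 CS?F → skip
[3] flags=0000 NE?T → r2=0xd7
[4] flags=0010 → (cmp)
[5] flags=0010 VS?F → skip
[6] flags=0010 HI?T → r3=0xab
[7] flags=0010 LT?F → skip

FIX = (r0, 0xc2)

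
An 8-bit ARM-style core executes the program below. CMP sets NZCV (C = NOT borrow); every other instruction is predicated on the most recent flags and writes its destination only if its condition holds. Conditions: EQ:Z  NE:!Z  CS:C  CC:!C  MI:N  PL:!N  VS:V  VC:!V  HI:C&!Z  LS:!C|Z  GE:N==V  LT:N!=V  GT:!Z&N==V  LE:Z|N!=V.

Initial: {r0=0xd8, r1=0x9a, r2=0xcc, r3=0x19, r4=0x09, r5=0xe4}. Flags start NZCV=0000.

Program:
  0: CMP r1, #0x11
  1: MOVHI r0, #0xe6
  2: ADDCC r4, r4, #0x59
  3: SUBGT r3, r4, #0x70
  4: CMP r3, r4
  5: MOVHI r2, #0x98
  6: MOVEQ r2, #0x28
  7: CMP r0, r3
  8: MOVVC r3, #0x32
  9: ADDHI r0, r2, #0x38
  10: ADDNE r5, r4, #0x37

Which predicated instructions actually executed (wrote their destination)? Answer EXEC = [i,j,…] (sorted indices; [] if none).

EXEC = [1,5,8,9,10]

0: ✓ CMP  NZCV=1010
1: ✓ MOVHI  r0←0xe6
2: · ADDCC
3: · SUBGT
4: ✓ CMP  NZCV=0010
5: ✓ MOVHI  r2←0x98
6: · MOVEQ
7: ✓ CMP  NZCV=1010
8: ✓ MOVVC  r3←0x32
9: ✓ ADDHI  r0←0xd0
10: ✓ ADDNE  r5←0x40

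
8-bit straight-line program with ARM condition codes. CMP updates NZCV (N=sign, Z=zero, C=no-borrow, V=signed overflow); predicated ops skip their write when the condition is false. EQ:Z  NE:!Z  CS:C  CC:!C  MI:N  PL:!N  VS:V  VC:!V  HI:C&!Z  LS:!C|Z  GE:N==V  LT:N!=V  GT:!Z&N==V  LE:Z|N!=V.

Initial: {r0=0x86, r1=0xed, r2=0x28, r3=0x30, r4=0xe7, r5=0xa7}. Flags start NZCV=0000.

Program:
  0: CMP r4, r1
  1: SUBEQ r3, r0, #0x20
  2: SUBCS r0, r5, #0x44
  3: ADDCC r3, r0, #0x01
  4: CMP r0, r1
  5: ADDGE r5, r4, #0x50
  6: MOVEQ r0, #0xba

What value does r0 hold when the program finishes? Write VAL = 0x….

VAL = 0x86

[0] flags=1000 → (cmp)
[1] flags=1000 EQ?F → skip
[2] flags=1000 CS?F → skip
[3] flags=1000 CC?T → r3=0x87
[4] flags=1000 → (cmp)
[5] flags=1000 GE?F → skip
[6] flags=1000 EQ?F → skip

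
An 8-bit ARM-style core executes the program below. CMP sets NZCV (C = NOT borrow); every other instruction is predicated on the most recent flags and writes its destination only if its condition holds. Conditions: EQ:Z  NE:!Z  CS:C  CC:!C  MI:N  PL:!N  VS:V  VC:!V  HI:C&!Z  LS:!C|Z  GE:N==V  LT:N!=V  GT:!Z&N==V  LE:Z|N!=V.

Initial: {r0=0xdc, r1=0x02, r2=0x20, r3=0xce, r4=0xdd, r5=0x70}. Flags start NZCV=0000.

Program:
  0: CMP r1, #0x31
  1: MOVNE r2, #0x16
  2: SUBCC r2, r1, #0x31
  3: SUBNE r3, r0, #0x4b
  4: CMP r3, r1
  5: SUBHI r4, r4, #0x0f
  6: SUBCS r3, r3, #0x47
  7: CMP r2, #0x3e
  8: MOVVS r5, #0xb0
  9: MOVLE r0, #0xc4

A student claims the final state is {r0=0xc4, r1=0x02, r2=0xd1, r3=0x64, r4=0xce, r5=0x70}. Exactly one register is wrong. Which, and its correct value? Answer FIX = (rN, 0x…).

FIX = (r3, 0x4a)

[0] flags=1000 → (cmp)
[1] flags=1000 NE?T → r2=0x16
[2] flags=1000 CC?T → r2=0xd1
[3] flags=1000 NE?T → r3=0x91
[4] flags=1010 → (cmp)
[5] flags=1010 HI?T → r4=0xce
[6] flags=1010 CS?T → r3=0x4a
[7] flags=1010 → (cmp)
[8] flags=1010 VS?F → skip
[9] flags=1010 LE?T → r0=0xc4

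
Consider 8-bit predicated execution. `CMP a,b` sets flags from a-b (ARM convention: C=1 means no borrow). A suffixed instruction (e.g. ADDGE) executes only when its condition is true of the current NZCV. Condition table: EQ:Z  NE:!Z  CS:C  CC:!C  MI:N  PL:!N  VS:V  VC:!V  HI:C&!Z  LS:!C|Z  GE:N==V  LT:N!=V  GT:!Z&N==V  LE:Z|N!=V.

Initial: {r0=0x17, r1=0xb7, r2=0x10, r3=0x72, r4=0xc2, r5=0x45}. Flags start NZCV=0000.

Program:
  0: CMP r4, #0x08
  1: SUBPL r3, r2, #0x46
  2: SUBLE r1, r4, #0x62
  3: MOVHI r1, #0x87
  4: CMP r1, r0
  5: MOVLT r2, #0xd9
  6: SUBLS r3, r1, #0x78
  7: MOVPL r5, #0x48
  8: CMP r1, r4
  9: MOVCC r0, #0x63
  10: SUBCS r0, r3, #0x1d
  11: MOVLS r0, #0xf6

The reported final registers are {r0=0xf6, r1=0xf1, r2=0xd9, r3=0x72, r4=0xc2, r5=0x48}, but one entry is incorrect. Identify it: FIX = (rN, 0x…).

FIX = (r1, 0x87)

0: ✓ CMP  NZCV=1010
1: · SUBPL
2: ✓ SUBLE  r1←0x60
3: ✓ MOVHI  r1←0x87
4: ✓ CMP  NZCV=0011
5: ✓ MOVLT  r2←0xd9
6: · SUBLS
7: ✓ MOVPL  r5←0x48
8: ✓ CMP  NZCV=1000
9: ✓ MOVCC  r0←0x63
10: · SUBCS
11: ✓ MOVLS  r0←0xf6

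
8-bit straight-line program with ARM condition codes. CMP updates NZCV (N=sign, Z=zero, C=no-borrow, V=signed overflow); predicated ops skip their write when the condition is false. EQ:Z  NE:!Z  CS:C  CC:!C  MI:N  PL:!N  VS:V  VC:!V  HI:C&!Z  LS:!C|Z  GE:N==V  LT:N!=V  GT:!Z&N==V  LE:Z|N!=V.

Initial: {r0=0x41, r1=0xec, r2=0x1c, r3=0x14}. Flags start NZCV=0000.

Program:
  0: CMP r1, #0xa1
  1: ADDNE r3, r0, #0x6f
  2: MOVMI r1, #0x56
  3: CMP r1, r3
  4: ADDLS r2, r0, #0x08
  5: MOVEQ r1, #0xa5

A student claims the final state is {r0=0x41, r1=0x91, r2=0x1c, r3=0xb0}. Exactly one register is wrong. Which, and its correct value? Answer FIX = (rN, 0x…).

FIX = (r1, 0xec)

0: ✓ CMP  NZCV=0010
1: ✓ ADDNE  r3←0xb0
2: · MOVMI
3: ✓ CMP  NZCV=0010
4: · ADDLS
5: · MOVEQ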